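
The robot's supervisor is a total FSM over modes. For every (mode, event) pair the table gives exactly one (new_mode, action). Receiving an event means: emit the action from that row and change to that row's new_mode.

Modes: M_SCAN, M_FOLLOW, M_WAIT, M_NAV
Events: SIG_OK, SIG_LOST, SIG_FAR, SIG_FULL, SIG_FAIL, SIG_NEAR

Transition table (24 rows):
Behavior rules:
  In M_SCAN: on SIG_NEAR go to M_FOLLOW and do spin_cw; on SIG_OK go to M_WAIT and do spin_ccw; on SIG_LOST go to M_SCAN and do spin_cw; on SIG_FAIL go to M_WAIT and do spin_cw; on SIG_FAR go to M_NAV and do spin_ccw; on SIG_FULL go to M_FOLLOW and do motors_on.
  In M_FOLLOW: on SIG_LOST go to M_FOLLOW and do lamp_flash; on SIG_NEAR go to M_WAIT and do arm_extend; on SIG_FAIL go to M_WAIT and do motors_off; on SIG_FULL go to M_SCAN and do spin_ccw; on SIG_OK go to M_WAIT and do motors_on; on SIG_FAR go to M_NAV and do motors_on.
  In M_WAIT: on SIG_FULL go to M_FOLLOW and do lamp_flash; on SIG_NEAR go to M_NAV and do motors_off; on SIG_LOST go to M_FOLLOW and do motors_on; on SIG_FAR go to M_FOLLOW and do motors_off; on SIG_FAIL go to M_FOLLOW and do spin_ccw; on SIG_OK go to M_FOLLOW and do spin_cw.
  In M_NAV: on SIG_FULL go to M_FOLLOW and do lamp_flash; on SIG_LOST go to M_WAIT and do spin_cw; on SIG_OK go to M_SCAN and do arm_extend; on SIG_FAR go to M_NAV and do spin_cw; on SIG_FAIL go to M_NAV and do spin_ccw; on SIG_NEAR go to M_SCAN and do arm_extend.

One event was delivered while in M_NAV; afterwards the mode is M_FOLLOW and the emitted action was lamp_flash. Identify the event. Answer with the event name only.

try SIG_OK: (M_NAV, SIG_OK) → (M_SCAN, arm_extend)
try SIG_LOST: (M_NAV, SIG_LOST) → (M_WAIT, spin_cw)
try SIG_FAR: (M_NAV, SIG_FAR) → (M_NAV, spin_cw)
try SIG_FULL: (M_NAV, SIG_FULL) → (M_FOLLOW, lamp_flash)  ← matches
try SIG_FAIL: (M_NAV, SIG_FAIL) → (M_NAV, spin_ccw)
try SIG_NEAR: (M_NAV, SIG_NEAR) → (M_SCAN, arm_extend)

SIG_FULL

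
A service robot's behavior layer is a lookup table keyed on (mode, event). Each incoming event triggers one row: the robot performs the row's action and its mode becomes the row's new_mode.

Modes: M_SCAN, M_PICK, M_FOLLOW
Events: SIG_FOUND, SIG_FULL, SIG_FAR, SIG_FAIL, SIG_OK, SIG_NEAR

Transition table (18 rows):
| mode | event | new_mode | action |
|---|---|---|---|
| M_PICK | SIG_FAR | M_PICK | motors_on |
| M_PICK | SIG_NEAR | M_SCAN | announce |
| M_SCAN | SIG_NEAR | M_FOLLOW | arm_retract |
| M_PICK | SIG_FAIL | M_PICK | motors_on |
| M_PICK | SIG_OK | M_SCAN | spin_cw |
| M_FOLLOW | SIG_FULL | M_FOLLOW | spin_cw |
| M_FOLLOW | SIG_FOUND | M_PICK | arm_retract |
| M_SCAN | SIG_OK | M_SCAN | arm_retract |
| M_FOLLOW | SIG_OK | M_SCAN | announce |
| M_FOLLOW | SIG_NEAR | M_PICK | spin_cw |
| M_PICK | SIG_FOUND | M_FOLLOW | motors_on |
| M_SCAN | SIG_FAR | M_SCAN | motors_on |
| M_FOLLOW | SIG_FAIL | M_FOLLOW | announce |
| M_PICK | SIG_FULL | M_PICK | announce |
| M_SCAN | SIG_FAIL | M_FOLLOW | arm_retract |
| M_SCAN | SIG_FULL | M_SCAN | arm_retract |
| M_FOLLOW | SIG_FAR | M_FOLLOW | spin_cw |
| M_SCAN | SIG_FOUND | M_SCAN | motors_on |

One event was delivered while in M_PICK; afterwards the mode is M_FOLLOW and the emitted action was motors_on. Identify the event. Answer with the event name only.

SIG_FOUND

try SIG_FOUND: (M_PICK, SIG_FOUND) → (M_FOLLOW, motors_on)  ← matches
try SIG_FULL: (M_PICK, SIG_FULL) → (M_PICK, announce)
try SIG_FAR: (M_PICK, SIG_FAR) → (M_PICK, motors_on)
try SIG_FAIL: (M_PICK, SIG_FAIL) → (M_PICK, motors_on)
try SIG_OK: (M_PICK, SIG_OK) → (M_SCAN, spin_cw)
try SIG_NEAR: (M_PICK, SIG_NEAR) → (M_SCAN, announce)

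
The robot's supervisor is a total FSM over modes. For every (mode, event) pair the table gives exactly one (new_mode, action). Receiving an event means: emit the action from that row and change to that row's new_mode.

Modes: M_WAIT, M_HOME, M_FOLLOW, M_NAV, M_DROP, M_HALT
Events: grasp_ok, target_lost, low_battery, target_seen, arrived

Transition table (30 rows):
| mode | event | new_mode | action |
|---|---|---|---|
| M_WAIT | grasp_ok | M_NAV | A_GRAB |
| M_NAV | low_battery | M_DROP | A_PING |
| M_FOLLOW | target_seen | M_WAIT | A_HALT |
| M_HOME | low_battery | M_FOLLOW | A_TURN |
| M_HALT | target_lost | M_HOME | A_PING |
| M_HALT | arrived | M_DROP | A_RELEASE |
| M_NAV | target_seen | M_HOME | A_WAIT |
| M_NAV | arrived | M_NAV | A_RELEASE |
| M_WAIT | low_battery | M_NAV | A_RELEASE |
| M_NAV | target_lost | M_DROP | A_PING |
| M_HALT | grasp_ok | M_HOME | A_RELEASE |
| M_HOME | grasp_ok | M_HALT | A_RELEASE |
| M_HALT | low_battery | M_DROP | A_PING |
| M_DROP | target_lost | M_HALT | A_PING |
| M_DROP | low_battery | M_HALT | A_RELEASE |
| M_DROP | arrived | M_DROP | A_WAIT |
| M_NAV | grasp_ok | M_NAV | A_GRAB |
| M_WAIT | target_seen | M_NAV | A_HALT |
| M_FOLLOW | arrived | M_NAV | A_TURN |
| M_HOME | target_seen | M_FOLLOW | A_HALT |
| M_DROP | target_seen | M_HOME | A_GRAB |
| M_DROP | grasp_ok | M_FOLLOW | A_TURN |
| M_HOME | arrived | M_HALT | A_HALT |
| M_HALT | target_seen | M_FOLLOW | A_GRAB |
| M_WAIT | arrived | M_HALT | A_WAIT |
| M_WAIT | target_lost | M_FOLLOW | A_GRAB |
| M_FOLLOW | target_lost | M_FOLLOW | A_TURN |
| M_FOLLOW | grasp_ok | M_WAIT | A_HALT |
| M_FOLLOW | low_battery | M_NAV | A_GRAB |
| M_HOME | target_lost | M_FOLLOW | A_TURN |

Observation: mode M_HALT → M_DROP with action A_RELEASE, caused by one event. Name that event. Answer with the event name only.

try grasp_ok: (M_HALT, grasp_ok) → (M_HOME, A_RELEASE)
try target_lost: (M_HALT, target_lost) → (M_HOME, A_PING)
try low_battery: (M_HALT, low_battery) → (M_DROP, A_PING)
try target_seen: (M_HALT, target_seen) → (M_FOLLOW, A_GRAB)
try arrived: (M_HALT, arrived) → (M_DROP, A_RELEASE)  ← matches

arrived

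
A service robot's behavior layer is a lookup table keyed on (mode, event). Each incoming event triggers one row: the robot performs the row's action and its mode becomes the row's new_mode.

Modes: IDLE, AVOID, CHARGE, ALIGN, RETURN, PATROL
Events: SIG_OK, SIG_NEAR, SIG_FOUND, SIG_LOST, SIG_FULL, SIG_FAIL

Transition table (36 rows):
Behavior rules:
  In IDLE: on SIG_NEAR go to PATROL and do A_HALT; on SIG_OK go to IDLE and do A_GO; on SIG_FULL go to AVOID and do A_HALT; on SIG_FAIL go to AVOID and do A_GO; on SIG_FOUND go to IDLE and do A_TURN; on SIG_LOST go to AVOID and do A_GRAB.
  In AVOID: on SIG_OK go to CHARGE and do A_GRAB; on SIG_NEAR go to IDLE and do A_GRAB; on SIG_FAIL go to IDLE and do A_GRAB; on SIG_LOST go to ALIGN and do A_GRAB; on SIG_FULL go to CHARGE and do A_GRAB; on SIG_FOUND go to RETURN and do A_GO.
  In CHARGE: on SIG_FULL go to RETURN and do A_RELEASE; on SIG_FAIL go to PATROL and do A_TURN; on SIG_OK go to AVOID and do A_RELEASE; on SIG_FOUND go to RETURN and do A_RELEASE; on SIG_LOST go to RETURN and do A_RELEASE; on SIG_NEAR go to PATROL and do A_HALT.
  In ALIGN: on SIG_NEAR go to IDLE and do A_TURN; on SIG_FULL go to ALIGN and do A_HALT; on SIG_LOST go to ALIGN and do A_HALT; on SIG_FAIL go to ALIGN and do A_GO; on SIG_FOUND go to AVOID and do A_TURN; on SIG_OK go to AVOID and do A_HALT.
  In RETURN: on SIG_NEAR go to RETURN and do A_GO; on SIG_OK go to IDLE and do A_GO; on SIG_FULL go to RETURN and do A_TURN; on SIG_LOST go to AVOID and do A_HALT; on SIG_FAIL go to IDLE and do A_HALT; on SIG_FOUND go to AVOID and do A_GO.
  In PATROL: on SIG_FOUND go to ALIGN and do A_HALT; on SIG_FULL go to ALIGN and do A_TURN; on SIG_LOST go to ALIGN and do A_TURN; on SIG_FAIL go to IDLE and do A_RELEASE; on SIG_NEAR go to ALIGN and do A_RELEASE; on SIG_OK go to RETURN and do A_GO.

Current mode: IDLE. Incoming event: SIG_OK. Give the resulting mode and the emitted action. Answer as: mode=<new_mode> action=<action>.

mode=IDLE action=A_GO

current mode = IDLE; filter table to that mode:
  (IDLE, SIG_NEAR) → (PATROL, A_HALT)
  (IDLE, SIG_OK) → (IDLE, A_GO)  ← event matches
  (IDLE, SIG_FULL) → (AVOID, A_HALT)
  (IDLE, SIG_FAIL) → (AVOID, A_GO)
  (IDLE, SIG_FOUND) → (IDLE, A_TURN)
  (IDLE, SIG_LOST) → (AVOID, A_GRAB)
event = SIG_OK selects (IDLE, A_GO)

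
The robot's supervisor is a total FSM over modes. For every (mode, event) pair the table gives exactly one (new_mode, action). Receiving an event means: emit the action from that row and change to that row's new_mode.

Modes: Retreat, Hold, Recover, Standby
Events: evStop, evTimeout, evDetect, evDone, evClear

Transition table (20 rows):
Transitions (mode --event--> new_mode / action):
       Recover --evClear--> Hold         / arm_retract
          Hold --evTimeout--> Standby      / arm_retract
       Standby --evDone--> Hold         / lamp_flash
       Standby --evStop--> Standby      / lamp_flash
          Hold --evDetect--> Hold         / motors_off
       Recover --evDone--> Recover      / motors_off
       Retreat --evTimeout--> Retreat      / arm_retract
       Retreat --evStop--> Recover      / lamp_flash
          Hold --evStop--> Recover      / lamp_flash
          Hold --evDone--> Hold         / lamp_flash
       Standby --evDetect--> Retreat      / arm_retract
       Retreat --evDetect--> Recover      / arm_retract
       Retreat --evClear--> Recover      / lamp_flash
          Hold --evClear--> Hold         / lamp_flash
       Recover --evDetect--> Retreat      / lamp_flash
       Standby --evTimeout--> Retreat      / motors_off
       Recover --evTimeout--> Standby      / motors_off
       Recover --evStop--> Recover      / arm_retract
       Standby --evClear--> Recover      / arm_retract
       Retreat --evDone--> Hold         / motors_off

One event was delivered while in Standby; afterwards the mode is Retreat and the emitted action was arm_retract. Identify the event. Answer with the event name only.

try evStop: (Standby, evStop) → (Standby, lamp_flash)
try evTimeout: (Standby, evTimeout) → (Retreat, motors_off)
try evDetect: (Standby, evDetect) → (Retreat, arm_retract)  ← matches
try evDone: (Standby, evDone) → (Hold, lamp_flash)
try evClear: (Standby, evClear) → (Recover, arm_retract)

evDetect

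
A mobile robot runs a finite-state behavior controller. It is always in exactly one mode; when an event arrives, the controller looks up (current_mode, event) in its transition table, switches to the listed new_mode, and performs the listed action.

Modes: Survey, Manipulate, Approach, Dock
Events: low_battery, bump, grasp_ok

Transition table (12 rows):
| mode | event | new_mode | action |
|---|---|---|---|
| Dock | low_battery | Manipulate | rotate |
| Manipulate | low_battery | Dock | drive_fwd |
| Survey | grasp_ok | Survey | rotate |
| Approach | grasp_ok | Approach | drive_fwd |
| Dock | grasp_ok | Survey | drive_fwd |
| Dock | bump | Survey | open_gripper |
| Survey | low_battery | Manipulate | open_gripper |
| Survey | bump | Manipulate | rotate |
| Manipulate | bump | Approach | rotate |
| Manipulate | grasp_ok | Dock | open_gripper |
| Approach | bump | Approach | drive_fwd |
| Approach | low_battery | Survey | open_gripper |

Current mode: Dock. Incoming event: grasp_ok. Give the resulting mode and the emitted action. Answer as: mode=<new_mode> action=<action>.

current mode = Dock; filter table to that mode:
  (Dock, low_battery) → (Manipulate, rotate)
  (Dock, grasp_ok) → (Survey, drive_fwd)  ← event matches
  (Dock, bump) → (Survey, open_gripper)
event = grasp_ok selects (Survey, drive_fwd)

mode=Survey action=drive_fwd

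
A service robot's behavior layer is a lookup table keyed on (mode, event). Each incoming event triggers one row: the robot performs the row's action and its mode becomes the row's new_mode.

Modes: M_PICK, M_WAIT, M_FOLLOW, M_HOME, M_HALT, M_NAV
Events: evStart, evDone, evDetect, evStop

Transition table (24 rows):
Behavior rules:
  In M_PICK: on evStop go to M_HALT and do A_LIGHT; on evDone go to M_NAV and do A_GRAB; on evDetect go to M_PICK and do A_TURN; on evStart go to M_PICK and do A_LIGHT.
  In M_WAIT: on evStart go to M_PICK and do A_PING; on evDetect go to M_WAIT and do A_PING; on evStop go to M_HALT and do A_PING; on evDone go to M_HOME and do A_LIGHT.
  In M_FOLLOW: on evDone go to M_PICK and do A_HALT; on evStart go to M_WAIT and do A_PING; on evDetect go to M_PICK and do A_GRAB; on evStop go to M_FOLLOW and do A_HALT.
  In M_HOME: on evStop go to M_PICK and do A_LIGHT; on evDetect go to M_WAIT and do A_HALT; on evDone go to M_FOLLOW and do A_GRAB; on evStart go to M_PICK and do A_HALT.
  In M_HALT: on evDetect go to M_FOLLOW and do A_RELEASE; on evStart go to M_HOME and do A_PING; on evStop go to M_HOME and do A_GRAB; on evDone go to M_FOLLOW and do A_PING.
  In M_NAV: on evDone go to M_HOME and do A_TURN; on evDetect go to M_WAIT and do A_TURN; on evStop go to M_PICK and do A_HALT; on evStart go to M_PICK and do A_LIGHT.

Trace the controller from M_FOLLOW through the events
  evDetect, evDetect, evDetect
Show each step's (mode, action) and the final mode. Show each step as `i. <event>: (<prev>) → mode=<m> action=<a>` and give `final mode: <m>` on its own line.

1. evDetect: (M_FOLLOW) → mode=M_PICK action=A_GRAB
2. evDetect: (M_PICK) → mode=M_PICK action=A_TURN
3. evDetect: (M_PICK) → mode=M_PICK action=A_TURN

final mode: M_PICK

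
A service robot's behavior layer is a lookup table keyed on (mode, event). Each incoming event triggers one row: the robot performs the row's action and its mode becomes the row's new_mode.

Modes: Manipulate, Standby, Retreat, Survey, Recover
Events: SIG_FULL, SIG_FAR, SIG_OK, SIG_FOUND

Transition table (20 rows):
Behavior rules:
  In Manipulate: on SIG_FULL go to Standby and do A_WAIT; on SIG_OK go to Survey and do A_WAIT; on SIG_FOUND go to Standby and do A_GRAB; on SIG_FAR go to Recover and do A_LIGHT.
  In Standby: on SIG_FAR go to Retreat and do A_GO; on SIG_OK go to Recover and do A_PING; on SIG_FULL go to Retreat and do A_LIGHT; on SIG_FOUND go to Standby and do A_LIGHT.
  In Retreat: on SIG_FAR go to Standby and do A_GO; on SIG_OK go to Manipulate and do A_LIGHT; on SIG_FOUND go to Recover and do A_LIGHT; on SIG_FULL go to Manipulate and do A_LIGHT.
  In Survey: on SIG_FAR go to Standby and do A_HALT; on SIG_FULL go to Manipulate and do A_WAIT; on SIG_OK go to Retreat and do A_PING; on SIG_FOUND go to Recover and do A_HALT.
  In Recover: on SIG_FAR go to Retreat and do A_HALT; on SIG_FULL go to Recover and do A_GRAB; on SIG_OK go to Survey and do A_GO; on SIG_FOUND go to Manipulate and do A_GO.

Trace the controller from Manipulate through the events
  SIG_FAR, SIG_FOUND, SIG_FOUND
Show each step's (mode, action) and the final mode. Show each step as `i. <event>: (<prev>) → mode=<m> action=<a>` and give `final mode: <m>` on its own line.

1. SIG_FAR: (Manipulate) → mode=Recover action=A_LIGHT
2. SIG_FOUND: (Recover) → mode=Manipulate action=A_GO
3. SIG_FOUND: (Manipulate) → mode=Standby action=A_GRAB

final mode: Standby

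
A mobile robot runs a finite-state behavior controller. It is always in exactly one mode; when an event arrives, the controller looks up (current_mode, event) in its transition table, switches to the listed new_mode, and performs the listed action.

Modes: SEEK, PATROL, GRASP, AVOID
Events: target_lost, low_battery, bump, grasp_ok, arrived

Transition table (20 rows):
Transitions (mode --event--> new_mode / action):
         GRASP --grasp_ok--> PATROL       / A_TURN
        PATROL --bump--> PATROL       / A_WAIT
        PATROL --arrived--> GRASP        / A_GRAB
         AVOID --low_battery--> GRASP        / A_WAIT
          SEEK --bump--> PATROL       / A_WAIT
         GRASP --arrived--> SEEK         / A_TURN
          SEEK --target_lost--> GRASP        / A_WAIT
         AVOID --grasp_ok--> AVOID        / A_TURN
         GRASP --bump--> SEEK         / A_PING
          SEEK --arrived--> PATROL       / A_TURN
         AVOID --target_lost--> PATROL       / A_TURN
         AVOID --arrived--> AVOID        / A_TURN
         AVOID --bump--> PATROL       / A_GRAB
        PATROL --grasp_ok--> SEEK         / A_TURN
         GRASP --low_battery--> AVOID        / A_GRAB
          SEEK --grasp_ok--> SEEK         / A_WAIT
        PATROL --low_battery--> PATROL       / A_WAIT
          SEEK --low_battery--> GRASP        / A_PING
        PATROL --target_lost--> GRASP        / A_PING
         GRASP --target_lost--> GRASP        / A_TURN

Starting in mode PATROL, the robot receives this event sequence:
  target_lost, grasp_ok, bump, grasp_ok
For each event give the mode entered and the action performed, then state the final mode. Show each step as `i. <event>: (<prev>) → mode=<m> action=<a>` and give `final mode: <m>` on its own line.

final mode: SEEK

1. target_lost: (PATROL) → mode=GRASP action=A_PING
2. grasp_ok: (GRASP) → mode=PATROL action=A_TURN
3. bump: (PATROL) → mode=PATROL action=A_WAIT
4. grasp_ok: (PATROL) → mode=SEEK action=A_TURN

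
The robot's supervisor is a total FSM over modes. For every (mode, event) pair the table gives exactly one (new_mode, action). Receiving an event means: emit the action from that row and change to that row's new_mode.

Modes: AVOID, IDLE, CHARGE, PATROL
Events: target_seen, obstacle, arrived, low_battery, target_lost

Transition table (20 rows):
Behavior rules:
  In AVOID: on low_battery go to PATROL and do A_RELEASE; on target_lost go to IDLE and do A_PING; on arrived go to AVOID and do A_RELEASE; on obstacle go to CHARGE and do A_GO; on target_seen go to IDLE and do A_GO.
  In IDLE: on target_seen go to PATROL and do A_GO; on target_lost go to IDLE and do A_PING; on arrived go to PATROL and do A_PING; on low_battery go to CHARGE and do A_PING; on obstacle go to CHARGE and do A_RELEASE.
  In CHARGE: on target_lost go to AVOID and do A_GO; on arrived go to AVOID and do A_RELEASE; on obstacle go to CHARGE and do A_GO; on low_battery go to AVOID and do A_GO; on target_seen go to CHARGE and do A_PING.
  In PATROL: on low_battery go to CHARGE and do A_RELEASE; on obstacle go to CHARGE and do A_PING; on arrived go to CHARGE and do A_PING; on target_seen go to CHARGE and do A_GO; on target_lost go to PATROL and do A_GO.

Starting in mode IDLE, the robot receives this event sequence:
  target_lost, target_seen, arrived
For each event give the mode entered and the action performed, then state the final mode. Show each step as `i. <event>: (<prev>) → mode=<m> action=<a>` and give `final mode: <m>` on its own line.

1. target_lost: (IDLE) → mode=IDLE action=A_PING
2. target_seen: (IDLE) → mode=PATROL action=A_GO
3. arrived: (PATROL) → mode=CHARGE action=A_PING

final mode: CHARGE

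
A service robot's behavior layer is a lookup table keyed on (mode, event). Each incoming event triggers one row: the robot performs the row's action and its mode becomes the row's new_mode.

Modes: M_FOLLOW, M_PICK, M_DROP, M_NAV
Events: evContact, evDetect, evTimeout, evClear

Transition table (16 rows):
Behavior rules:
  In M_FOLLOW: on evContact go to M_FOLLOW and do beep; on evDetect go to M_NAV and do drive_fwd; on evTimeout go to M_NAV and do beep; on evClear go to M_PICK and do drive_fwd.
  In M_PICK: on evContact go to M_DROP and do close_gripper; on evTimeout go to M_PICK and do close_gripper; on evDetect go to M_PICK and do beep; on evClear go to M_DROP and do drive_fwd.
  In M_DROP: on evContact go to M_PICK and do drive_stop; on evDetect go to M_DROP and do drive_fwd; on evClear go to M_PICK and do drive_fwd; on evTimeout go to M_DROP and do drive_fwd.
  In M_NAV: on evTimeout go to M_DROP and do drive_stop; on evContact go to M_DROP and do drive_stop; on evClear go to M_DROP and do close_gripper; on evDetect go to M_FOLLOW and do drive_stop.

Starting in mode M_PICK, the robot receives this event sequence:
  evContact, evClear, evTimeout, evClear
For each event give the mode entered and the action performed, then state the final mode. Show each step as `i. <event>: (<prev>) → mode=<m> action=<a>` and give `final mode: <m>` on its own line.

1. evContact: (M_PICK) → mode=M_DROP action=close_gripper
2. evClear: (M_DROP) → mode=M_PICK action=drive_fwd
3. evTimeout: (M_PICK) → mode=M_PICK action=close_gripper
4. evClear: (M_PICK) → mode=M_DROP action=drive_fwd

final mode: M_DROP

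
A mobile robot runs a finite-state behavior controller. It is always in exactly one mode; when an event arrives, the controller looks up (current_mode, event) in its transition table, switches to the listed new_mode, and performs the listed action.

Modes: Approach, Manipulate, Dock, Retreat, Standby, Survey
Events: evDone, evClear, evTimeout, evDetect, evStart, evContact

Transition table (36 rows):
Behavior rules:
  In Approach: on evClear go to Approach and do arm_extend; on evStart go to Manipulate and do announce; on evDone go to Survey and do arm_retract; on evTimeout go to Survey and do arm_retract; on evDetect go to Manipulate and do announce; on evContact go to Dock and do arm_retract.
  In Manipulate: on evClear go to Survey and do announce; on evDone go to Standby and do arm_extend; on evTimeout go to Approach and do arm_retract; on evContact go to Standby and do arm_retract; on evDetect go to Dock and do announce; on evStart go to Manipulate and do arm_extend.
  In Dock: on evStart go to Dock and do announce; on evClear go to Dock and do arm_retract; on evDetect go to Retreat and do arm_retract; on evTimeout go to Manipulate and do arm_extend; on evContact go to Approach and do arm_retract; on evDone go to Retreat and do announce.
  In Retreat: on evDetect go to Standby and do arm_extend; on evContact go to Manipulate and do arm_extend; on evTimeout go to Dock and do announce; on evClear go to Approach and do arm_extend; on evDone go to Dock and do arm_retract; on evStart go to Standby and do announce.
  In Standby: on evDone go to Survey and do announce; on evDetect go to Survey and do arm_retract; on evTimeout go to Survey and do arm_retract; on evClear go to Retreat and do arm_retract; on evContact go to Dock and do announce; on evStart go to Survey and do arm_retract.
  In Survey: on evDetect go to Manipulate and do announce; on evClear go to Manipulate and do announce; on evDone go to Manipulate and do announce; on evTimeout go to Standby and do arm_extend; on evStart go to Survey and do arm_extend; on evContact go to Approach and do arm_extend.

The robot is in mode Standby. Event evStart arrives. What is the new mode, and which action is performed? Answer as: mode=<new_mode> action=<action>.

current mode = Standby; filter table to that mode:
  (Standby, evDone) → (Survey, announce)
  (Standby, evDetect) → (Survey, arm_retract)
  (Standby, evTimeout) → (Survey, arm_retract)
  (Standby, evClear) → (Retreat, arm_retract)
  (Standby, evContact) → (Dock, announce)
  (Standby, evStart) → (Survey, arm_retract)  ← event matches
event = evStart selects (Survey, arm_retract)

mode=Survey action=arm_retract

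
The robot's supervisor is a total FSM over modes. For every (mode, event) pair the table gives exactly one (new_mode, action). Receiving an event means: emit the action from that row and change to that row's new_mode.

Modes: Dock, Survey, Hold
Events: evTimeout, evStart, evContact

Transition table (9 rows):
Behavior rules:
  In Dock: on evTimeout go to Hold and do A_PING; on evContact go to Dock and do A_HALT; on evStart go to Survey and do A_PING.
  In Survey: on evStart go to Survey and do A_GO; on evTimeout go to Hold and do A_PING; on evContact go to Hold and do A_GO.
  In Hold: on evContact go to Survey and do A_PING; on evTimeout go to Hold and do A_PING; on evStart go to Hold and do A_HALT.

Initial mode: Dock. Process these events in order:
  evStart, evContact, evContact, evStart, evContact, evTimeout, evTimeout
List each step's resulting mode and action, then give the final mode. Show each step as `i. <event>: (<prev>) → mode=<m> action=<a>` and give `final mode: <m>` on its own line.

final mode: Hold

1. evStart: (Dock) → mode=Survey action=A_PING
2. evContact: (Survey) → mode=Hold action=A_GO
3. evContact: (Hold) → mode=Survey action=A_PING
4. evStart: (Survey) → mode=Survey action=A_GO
5. evContact: (Survey) → mode=Hold action=A_GO
6. evTimeout: (Hold) → mode=Hold action=A_PING
7. evTimeout: (Hold) → mode=Hold action=A_PING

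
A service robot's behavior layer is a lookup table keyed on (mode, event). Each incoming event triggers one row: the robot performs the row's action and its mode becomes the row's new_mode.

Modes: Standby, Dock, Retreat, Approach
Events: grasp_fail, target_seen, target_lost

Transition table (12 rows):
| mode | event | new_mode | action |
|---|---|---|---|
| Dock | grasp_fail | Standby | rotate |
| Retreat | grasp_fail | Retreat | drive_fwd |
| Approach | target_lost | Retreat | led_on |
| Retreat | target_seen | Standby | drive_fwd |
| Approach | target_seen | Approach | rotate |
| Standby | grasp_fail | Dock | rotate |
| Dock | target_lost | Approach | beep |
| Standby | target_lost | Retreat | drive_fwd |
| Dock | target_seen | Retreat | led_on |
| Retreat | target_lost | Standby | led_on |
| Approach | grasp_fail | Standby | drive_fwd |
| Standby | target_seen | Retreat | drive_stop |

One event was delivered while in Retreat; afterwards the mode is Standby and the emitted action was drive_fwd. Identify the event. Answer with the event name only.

try grasp_fail: (Retreat, grasp_fail) → (Retreat, drive_fwd)
try target_seen: (Retreat, target_seen) → (Standby, drive_fwd)  ← matches
try target_lost: (Retreat, target_lost) → (Standby, led_on)

target_seen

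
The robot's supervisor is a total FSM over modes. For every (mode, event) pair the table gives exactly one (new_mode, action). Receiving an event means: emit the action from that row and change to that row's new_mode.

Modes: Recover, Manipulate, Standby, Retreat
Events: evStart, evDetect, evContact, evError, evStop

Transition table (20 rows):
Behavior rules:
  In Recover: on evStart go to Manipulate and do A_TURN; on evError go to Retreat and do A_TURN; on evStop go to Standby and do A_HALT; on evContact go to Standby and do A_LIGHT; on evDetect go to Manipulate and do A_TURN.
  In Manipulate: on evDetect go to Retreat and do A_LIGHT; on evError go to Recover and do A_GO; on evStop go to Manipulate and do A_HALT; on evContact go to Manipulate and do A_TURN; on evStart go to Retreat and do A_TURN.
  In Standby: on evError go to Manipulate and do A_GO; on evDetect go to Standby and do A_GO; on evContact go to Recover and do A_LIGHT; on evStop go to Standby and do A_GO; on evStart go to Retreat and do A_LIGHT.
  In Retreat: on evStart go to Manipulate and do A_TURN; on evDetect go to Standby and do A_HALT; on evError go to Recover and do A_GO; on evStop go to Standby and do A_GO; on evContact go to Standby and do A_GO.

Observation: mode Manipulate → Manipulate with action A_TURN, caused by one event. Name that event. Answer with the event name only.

try evStart: (Manipulate, evStart) → (Retreat, A_TURN)
try evDetect: (Manipulate, evDetect) → (Retreat, A_LIGHT)
try evContact: (Manipulate, evContact) → (Manipulate, A_TURN)  ← matches
try evError: (Manipulate, evError) → (Recover, A_GO)
try evStop: (Manipulate, evStop) → (Manipulate, A_HALT)

evContact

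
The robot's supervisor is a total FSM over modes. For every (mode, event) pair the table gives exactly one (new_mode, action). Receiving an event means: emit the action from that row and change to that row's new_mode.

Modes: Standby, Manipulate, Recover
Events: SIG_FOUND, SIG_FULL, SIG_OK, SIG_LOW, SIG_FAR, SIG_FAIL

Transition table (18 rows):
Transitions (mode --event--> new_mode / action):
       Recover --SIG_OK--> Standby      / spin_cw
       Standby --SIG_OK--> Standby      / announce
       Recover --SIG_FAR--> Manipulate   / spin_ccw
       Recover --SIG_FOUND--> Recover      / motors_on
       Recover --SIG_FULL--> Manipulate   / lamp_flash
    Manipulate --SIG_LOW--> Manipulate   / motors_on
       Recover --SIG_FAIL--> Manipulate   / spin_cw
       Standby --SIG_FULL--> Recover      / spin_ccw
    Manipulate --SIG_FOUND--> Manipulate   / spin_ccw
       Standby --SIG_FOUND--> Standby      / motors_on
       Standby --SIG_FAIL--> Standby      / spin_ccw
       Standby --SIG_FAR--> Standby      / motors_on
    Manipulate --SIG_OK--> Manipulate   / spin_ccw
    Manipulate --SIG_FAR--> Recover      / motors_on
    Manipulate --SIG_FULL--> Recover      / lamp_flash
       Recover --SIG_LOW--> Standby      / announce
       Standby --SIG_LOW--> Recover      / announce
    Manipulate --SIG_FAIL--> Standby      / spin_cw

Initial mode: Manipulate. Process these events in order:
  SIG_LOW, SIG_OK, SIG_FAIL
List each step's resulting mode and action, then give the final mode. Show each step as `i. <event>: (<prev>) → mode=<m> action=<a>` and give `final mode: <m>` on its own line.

1. SIG_LOW: (Manipulate) → mode=Manipulate action=motors_on
2. SIG_OK: (Manipulate) → mode=Manipulate action=spin_ccw
3. SIG_FAIL: (Manipulate) → mode=Standby action=spin_cw

final mode: Standby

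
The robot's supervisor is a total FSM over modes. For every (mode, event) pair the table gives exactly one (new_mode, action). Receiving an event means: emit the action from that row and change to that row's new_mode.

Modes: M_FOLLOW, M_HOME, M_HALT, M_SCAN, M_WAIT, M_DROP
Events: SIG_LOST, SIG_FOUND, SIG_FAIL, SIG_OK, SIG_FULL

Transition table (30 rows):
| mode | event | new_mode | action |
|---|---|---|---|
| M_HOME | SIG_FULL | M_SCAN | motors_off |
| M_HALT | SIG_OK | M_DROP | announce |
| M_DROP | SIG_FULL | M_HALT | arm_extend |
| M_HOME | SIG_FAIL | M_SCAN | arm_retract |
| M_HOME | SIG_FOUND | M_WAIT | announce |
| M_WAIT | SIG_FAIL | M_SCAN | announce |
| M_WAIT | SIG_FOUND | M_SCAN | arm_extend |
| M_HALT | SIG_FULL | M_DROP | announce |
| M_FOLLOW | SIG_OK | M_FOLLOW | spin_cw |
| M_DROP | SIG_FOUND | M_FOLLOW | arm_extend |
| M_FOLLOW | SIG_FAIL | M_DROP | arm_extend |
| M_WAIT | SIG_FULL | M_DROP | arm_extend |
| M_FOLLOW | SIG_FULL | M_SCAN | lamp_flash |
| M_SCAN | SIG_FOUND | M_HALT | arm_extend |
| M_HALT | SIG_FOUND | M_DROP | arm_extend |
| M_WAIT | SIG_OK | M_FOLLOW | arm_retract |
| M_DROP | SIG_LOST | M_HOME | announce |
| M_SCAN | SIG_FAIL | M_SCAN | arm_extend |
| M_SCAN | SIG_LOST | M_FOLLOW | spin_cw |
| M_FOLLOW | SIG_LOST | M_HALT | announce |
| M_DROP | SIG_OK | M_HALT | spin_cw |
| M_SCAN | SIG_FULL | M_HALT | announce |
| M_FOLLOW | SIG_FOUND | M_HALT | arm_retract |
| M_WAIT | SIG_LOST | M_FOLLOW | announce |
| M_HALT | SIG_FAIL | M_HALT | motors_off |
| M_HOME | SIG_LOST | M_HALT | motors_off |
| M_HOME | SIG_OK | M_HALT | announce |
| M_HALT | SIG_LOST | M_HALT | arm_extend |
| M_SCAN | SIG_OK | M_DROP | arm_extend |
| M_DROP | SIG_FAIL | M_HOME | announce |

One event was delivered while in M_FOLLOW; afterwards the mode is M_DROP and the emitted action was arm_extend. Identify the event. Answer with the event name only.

try SIG_LOST: (M_FOLLOW, SIG_LOST) → (M_HALT, announce)
try SIG_FOUND: (M_FOLLOW, SIG_FOUND) → (M_HALT, arm_retract)
try SIG_FAIL: (M_FOLLOW, SIG_FAIL) → (M_DROP, arm_extend)  ← matches
try SIG_OK: (M_FOLLOW, SIG_OK) → (M_FOLLOW, spin_cw)
try SIG_FULL: (M_FOLLOW, SIG_FULL) → (M_SCAN, lamp_flash)

SIG_FAIL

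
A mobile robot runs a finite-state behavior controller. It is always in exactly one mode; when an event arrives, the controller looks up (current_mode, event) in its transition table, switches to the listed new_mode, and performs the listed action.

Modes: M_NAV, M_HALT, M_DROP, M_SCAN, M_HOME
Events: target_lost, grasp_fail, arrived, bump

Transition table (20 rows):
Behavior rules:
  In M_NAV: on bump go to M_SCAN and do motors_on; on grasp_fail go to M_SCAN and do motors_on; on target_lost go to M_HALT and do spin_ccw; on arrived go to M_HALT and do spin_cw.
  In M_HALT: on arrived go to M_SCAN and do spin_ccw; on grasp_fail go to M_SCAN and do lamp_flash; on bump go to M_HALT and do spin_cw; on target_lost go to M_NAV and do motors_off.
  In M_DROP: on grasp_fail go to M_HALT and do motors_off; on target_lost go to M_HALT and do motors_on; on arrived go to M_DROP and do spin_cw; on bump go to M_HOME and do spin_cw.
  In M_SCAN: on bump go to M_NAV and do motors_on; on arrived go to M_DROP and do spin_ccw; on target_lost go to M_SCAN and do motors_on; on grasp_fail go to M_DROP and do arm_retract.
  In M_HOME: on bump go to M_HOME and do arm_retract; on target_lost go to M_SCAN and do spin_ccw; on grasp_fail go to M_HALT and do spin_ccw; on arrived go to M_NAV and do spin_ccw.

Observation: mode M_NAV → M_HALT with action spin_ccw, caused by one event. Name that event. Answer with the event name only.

try target_lost: (M_NAV, target_lost) → (M_HALT, spin_ccw)  ← matches
try grasp_fail: (M_NAV, grasp_fail) → (M_SCAN, motors_on)
try arrived: (M_NAV, arrived) → (M_HALT, spin_cw)
try bump: (M_NAV, bump) → (M_SCAN, motors_on)

target_lost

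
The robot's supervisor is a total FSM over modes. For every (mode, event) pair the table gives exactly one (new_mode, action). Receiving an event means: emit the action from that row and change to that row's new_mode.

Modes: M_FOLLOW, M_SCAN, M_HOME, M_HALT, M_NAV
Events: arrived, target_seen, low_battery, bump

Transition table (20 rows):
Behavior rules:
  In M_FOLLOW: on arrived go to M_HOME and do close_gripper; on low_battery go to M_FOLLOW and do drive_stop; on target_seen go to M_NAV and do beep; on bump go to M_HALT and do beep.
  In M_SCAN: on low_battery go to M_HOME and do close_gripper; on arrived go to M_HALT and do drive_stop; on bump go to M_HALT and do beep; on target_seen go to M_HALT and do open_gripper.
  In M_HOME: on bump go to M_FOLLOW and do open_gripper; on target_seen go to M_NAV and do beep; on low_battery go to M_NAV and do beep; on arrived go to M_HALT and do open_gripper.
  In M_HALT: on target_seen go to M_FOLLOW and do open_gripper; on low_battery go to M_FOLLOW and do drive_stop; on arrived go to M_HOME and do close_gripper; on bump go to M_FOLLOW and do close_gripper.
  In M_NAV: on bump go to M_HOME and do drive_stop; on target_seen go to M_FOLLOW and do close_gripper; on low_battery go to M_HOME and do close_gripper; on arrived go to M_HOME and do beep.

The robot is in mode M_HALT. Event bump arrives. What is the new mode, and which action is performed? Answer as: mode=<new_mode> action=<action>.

mode=M_FOLLOW action=close_gripper

current mode = M_HALT; filter table to that mode:
  (M_HALT, target_seen) → (M_FOLLOW, open_gripper)
  (M_HALT, low_battery) → (M_FOLLOW, drive_stop)
  (M_HALT, arrived) → (M_HOME, close_gripper)
  (M_HALT, bump) → (M_FOLLOW, close_gripper)  ← event matches
event = bump selects (M_FOLLOW, close_gripper)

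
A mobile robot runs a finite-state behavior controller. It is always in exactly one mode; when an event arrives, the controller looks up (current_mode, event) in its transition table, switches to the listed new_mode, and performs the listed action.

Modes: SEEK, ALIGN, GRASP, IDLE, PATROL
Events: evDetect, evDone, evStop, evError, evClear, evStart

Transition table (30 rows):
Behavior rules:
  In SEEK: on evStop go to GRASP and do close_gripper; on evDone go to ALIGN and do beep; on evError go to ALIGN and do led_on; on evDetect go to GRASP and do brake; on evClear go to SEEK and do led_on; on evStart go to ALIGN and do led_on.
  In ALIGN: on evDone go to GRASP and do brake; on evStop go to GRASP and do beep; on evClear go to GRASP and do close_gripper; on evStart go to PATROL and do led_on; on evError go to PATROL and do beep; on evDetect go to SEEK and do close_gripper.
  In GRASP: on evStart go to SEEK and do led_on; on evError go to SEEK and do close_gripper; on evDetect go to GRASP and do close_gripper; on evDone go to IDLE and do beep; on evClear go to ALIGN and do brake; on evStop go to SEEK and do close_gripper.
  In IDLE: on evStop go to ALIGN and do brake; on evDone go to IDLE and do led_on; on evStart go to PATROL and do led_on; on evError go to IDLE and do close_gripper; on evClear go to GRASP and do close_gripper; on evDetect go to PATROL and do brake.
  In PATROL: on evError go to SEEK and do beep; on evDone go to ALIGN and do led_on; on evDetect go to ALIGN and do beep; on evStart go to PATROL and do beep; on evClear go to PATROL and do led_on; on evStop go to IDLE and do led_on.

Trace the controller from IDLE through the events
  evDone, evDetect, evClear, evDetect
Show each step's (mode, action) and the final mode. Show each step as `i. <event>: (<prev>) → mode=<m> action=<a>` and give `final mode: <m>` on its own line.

1. evDone: (IDLE) → mode=IDLE action=led_on
2. evDetect: (IDLE) → mode=PATROL action=brake
3. evClear: (PATROL) → mode=PATROL action=led_on
4. evDetect: (PATROL) → mode=ALIGN action=beep

final mode: ALIGN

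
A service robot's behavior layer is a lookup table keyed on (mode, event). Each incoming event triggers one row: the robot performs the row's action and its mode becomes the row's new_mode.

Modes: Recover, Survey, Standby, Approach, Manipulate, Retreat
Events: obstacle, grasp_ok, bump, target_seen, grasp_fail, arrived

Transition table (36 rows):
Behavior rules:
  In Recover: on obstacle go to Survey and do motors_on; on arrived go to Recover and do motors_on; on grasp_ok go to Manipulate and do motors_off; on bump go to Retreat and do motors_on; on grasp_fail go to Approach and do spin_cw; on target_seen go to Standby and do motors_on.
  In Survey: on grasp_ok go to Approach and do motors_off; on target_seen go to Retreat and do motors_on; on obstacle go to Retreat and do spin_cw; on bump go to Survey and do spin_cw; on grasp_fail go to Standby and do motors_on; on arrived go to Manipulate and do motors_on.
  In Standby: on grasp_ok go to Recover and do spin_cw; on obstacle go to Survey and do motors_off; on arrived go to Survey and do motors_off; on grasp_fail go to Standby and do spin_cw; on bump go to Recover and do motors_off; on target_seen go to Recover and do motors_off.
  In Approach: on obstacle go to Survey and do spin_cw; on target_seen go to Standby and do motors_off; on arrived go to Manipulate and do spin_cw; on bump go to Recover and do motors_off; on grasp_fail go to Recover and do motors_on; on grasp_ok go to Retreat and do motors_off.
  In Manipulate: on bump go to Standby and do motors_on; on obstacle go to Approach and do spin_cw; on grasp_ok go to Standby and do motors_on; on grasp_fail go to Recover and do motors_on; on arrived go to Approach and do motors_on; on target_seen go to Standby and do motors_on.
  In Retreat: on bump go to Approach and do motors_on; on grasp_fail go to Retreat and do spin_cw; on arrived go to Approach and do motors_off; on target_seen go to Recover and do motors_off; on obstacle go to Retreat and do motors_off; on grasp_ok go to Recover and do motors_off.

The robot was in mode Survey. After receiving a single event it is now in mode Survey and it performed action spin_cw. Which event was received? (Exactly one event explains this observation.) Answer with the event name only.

bump

try obstacle: (Survey, obstacle) → (Retreat, spin_cw)
try grasp_ok: (Survey, grasp_ok) → (Approach, motors_off)
try bump: (Survey, bump) → (Survey, spin_cw)  ← matches
try target_seen: (Survey, target_seen) → (Retreat, motors_on)
try grasp_fail: (Survey, grasp_fail) → (Standby, motors_on)
try arrived: (Survey, arrived) → (Manipulate, motors_on)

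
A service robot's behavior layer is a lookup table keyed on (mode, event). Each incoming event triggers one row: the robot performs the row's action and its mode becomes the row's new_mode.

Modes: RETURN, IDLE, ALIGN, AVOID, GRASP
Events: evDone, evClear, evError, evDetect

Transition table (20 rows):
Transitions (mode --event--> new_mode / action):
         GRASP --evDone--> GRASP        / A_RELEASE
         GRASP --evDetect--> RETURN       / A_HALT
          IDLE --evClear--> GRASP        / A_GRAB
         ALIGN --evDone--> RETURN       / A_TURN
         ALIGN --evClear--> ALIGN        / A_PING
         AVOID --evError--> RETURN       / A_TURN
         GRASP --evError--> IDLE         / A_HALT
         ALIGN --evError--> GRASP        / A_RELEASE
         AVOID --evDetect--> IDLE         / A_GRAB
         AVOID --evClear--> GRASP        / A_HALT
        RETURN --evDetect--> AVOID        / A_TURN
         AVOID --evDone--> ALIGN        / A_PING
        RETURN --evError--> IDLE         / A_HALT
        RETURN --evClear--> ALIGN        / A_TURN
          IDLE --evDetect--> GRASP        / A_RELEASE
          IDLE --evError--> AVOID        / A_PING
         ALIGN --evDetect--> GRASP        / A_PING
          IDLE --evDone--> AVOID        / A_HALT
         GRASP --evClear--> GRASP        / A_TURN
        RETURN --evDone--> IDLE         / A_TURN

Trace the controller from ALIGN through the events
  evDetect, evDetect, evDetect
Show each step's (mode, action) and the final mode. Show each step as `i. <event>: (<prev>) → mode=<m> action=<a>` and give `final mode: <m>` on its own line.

1. evDetect: (ALIGN) → mode=GRASP action=A_PING
2. evDetect: (GRASP) → mode=RETURN action=A_HALT
3. evDetect: (RETURN) → mode=AVOID action=A_TURN

final mode: AVOID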